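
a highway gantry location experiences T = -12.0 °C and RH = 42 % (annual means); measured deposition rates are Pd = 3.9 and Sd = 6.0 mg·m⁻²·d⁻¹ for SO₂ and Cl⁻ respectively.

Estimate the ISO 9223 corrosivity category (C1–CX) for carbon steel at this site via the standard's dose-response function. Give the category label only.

C1

carbon steel: temperature factor f = +0.150·(-22.0) = -3.3000
  Pd branch = 1.77·Pd^0.52·e^(0.02·RH+f) = 0.3069 μm/a
  Cl⁻ term: 0.102·6.0^0.62·exp(0.033·42+0.04·-12.0) = 0.7665
  r_corr = 0.3069 + 0.7665 = 1.073 μm/a
Category bounds: 0…1.3 μm/a bracket r_corr ⇒ C1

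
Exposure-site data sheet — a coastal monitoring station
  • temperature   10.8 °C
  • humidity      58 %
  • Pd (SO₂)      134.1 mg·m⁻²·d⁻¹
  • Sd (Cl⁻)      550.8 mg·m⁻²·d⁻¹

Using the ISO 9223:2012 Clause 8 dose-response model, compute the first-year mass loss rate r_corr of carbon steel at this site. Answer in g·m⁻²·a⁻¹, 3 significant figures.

r_corr = 961 g·m⁻²·a⁻¹

carbon steel: temperature factor f = -0.054·(0.8) = -0.0432
  sulphur-dioxide contribution → 69.06 μm/a
  chloride contribution → 53.32 μm/a
  ⇒ r_corr(carbon steel) = 122.4 μm/a
Convert to mass loss: 122.4 μm/a × 7.85 g/cm³ = 960.7 g·m⁻²·a⁻¹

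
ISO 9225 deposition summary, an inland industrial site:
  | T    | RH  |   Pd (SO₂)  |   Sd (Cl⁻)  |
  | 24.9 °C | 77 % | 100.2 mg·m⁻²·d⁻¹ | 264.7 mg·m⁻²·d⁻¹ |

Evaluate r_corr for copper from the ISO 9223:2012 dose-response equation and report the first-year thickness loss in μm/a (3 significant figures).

r_corr = 3.00 μm/a

copper: temperature factor f = -0.080·(14.9) = -1.1920
  SO₂ term: 0.0053·100.2^0.26·exp(0.059·77-1.1920) = 0.501
  Cl⁻ term: 0.01025·264.7^0.27·exp(0.036·77+0.049·24.9) = 2.504
  r_corr = 0.501 + 2.504 = 3.005 μm/a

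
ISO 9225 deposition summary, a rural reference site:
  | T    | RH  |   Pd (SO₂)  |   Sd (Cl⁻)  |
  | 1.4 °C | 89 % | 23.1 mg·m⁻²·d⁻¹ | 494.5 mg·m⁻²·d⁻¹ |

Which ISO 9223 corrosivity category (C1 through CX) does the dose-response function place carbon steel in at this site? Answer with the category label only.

carbon steel: T≤10 °C ⇒ hinge +0.150·(1.4−10) = -1.2900
  sulphur-dioxide contribution → 14.79 μm/a
  chloride contribution → 95.24 μm/a
  total first-year rate 110 μm/a
110 μm/a falls in (80, 200] for carbon steel → category C5

C5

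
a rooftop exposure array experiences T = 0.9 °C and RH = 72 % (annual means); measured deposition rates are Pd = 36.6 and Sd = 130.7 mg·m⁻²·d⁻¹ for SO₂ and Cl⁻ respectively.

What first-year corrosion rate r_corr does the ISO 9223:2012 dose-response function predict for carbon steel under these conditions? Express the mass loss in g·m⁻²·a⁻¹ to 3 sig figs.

r_corr = 281 g·m⁻²·a⁻¹

carbon steel: T≤10 °C ⇒ hinge +0.150·(0.9−10) = -1.3650
  sulphur-dioxide contribution → 12.4 μm/a
  chloride contribution → 23.35 μm/a
  ⇒ r_corr(carbon steel) = 35.75 μm/a
Convert to mass loss: 35.75 μm/a × 7.85 g/cm³ = 280.6 g·m⁻²·a⁻¹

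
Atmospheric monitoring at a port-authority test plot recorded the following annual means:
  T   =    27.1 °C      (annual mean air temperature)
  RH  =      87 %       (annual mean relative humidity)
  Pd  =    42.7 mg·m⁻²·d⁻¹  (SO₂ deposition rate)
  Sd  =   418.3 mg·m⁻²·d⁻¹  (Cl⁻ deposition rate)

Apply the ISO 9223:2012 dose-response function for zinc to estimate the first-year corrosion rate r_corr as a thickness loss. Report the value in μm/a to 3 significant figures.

r_corr = 12.1 μm/a

zinc: T>10 °C ⇒ hinge -0.071·(27.1−10) = -1.2141
  Pd branch = 0.0129·Pd^0.44·e^(0.046·RH+f) = 1.093 μm/a
  Cl⁻ term: 0.0175·418.3^0.57·exp(0.008·87+0.085·27.1) = 10.96
  r_corr = 1.093 + 10.96 = 12.06 μm/a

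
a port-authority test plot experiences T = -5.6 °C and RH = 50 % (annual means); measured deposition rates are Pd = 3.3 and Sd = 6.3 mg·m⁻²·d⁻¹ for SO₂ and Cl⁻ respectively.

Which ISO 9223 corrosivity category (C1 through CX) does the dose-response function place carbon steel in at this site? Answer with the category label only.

carbon steel: temperature factor f = +0.150·(-15.6) = -2.3400
  SO₂ term: 1.77·3.3^0.52·exp(0.02·50-2.3400) = 0.8623
  Cl⁻ term: 0.102·6.3^0.62·exp(0.033·50+0.04·-5.6) = 1.329
  sum: 0.8623 + 1.329 → r_corr = 2.191 μm/a
ISO 9223 Table 2 (carbon steel): 1.3 < 2.19 ≤ 25 μm/a ⇒ C2

C2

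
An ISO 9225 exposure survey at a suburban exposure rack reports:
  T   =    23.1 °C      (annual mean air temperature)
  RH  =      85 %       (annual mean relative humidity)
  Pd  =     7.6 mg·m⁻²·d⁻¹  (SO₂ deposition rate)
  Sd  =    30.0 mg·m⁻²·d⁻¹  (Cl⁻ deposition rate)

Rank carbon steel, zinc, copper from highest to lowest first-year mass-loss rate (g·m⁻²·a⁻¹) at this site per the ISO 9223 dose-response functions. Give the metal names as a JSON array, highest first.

carbon steel: temperature factor f = -0.054·(13.1) = -0.7074
  SO₂ term: 1.77·7.6^0.52·exp(0.02·85-0.7074) = 13.71
  Cl⁻ term: 0.102·30.0^0.62·exp(0.033·85+0.04·23.1) = 34.99
  sum: 13.71 + 34.99 → r_corr = 48.7 μm/a
  mass loss = 48.7 μm/a × 7.85 g/cm³ = 382.3 g·m⁻²·a⁻¹
zinc: temperature factor f = -0.071·(13.1) = -0.9301
  SO₂ term: 0.0129·7.6^0.44·exp(0.046·85-0.9301) = 0.6199
  Sd branch = 0.0175·Sd^0.57·e^(0.008·RH+0.085·T) = 1.71 μm/a
  sum: 0.6199 + 1.71 → r_corr = 2.33 μm/a
  mass loss = 2.33 μm/a × 7.14 g/cm³ = 16.64 g·m⁻²·a⁻¹
copper: temperature factor f = -0.080·(13.1) = -1.0480
  Pd branch = 0.0053·Pd^0.26·e^(0.059·RH+f) = 0.4744 μm/a
  Sd branch = 0.01025·Sd^0.27·e^(0.036·RH+0.049·T) = 1.699 μm/a
  sum: 0.4744 + 1.699 → r_corr = 2.173 μm/a
  mass loss = 2.173 μm/a × 8.96 g/cm³ = 19.47 g·m⁻²·a⁻¹
Ordering by g·m⁻²·a⁻¹: carbon steel (382) > copper (19.5) > zinc (16.6)

["carbon steel", "copper", "zinc"]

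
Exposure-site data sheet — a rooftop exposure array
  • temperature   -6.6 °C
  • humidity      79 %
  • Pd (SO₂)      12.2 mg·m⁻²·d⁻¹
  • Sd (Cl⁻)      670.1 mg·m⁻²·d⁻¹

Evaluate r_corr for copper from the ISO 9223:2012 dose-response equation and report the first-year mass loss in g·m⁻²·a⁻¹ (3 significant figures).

copper: f(T) = +0.126·(T−10) [T≤10 °C] = -2.0916
  Pd branch = 0.0053·Pd^0.26·e^(0.059·RH+f) = 0.1326 μm/a
  Sd branch = 0.01025·Sd^0.27·e^(0.036·RH+0.049·T) = 0.7387 μm/a
  r_corr = 0.1326 + 0.7387 = 0.8713 μm/a
Convert to mass loss: 0.8713 μm/a × 8.96 g/cm³ = 7.807 g·m⁻²·a⁻¹

r_corr = 7.81 g·m⁻²·a⁻¹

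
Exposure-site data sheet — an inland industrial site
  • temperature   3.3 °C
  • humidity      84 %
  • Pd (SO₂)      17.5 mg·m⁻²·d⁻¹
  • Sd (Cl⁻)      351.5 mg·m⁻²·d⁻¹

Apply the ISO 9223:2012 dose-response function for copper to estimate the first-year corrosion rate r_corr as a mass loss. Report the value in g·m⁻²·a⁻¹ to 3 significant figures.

r_corr = 16.9 g·m⁻²·a⁻¹

copper: T≤10 °C ⇒ hinge +0.126·(3.3−10) = -0.8442
  sulphur-dioxide contribution → 0.6811 μm/a
  chloride contribution → 1.207 μm/a
  ⇒ r_corr(copper) = 1.888 μm/a
Convert to mass loss: 1.888 μm/a × 8.96 g/cm³ = 16.92 g·m⁻²·a⁻¹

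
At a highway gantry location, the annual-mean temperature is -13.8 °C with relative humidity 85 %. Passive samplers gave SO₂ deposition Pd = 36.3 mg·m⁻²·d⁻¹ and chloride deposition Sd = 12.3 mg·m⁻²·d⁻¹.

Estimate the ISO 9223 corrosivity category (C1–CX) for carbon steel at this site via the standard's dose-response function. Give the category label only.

carbon steel: f(T) = +0.150·(T−10) [T≤10 °C] = -3.5700
  SO₂ term: 1.77·36.3^0.52·exp(0.02·85-3.5700) = 1.766
  Cl⁻ term: 0.102·12.3^0.62·exp(0.033·85+0.04·-13.8) = 4.601
  r_corr = 1.766 + 4.601 = 6.367 μm/a
6.37 μm/a falls in (1.3, 25] for carbon steel → category C2

C2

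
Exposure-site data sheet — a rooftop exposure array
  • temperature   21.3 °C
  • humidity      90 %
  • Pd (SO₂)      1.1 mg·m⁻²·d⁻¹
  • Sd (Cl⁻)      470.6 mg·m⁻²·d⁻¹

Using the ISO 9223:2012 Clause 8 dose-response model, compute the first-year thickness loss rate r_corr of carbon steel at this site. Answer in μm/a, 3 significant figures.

carbon steel: temperature factor f = -0.054·(11.3) = -0.6102
  sulphur-dioxide contribution → 6.113 μm/a
  chloride contribution → 211.6 μm/a
  ⇒ r_corr(carbon steel) = 217.7 μm/a

r_corr = 218 μm/a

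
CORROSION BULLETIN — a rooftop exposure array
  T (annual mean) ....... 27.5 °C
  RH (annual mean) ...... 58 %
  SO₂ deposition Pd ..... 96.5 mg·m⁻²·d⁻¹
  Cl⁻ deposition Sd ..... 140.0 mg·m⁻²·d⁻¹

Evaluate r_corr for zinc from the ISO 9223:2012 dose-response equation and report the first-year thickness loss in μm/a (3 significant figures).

r_corr = 5.22 μm/a

zinc: temperature factor f = -0.071·(17.5) = -1.2425
  SO₂ term: 0.0129·96.5^0.44·exp(0.046·58-1.2425) = 0.4007
  Sd branch = 0.0175·Sd^0.57·e^(0.008·RH+0.085·T) = 4.82 μm/a
  sum: 0.4007 + 4.82 → r_corr = 5.22 μm/a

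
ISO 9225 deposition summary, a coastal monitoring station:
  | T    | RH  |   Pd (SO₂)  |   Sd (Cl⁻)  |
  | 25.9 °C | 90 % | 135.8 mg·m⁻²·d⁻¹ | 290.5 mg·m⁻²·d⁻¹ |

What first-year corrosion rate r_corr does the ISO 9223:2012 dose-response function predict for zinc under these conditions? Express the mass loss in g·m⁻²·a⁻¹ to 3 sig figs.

r_corr = 75.1 g·m⁻²·a⁻¹

zinc: f(T) = -0.071·(T−10) [T>10 °C] = -1.1289
  sulphur-dioxide contribution → 2.274 μm/a
  chloride contribution → 8.238 μm/a
  total first-year rate 10.51 μm/a
Convert to mass loss: 10.51 μm/a × 7.14 g/cm³ = 75.06 g·m⁻²·a⁻¹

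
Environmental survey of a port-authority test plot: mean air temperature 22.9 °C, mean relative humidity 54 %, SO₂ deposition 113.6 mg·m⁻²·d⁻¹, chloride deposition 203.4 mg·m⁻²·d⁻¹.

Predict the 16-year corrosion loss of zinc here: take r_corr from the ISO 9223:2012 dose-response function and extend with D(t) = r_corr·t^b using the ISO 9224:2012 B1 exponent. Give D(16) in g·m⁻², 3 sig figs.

D(16) = 299 g·m⁻²

zinc: f(T) = -0.071·(T−10) [T>10 °C] = -0.9159
  Pd branch = 0.0129·Pd^0.44·e^(0.046·RH+f) = 0.4966 μm/a
  Cl⁻ term: 0.0175·203.4^0.57·exp(0.008·54+0.085·22.9) = 3.906
  r_corr = 0.4966 + 3.906 = 4.403 μm/a
Power-law: D(16) = r_corr · 16^0.813
  D(16) = 4.403 × 16^0.813 = 4.403 × 9.527 = 41.95 μm
  Mass loss = 41.95 μm × 7.14 g/cm³ = 299.5 g·m⁻²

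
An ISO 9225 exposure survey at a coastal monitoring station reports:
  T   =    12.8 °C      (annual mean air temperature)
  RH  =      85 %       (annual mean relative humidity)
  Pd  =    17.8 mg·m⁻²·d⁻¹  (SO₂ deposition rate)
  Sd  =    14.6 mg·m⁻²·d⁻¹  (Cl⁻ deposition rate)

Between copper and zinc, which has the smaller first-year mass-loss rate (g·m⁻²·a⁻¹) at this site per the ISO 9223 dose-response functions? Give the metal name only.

zinc

copper: f(T) = -0.080·(T−10) [T>10 °C] = -0.2240
  SO₂ term: 0.0053·17.8^0.26·exp(0.059·85-0.2240) = 1.349
  Cl⁻ term: 0.01025·14.6^0.27·exp(0.036·85+0.049·12.8) = 0.8442
  sum: 1.349 + 0.8442 → r_corr = 2.193 μm/a
  mass loss = 2.193 μm/a × 8.96 g/cm³ = 19.65 g·m⁻²·a⁻¹
zinc: T>10 °C ⇒ hinge -0.071·(12.8−10) = -0.1988
  SO₂ term: 0.0129·17.8^0.44·exp(0.046·85-0.1988) = 1.873
  Cl⁻ term: 0.0175·14.6^0.57·exp(0.008·85+0.085·12.8) = 0.4727
  r_corr = 1.873 + 0.4727 = 2.346 μm/a
  mass loss = 2.346 μm/a × 7.14 g/cm³ = 16.75 g·m⁻²·a⁻¹
Ordering by g·m⁻²·a⁻¹: copper (19.7) > zinc (16.7)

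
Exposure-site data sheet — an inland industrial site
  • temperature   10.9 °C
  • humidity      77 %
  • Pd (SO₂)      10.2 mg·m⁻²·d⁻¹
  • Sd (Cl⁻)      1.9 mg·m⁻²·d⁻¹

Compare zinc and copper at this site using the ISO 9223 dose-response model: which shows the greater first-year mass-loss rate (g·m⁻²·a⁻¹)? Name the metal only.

copper

zinc: T>10 °C ⇒ hinge -0.071·(10.9−10) = -0.0639
  SO₂ term: 0.0129·10.2^0.44·exp(0.046·77-0.0639) = 1.161
  Cl⁻ term: 0.0175·1.9^0.57·exp(0.008·77+0.085·10.9) = 0.118
  r_corr = 1.161 + 0.118 = 1.279 μm/a
  mass loss = 1.279 μm/a × 7.14 g/cm³ = 9.133 g·m⁻²·a⁻¹
copper: f(T) = -0.080·(T−10) [T>10 °C] = -0.0720
  SO₂ term: 0.0053·10.2^0.26·exp(0.059·77-0.0720) = 0.8477
  Sd branch = 0.01025·Sd^0.27·e^(0.036·RH+0.049·T) = 0.3325 μm/a
  sum: 0.8477 + 0.3325 → r_corr = 1.18 μm/a
  mass loss = 1.18 μm/a × 8.96 g/cm³ = 10.57 g·m⁻²·a⁻¹
Ordering by g·m⁻²·a⁻¹: copper (10.6) > zinc (9.13)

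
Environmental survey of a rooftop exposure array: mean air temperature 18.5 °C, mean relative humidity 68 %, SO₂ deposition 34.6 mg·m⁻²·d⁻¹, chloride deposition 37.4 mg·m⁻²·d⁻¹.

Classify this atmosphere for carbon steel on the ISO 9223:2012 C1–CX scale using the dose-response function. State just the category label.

carbon steel: f(T) = -0.054·(T−10) [T>10 °C] = -0.4590
  SO₂ term: 1.77·34.6^0.52·exp(0.02·68-0.4590) = 27.52
  Sd branch = 0.102·Sd^0.62·e^(0.033·RH+0.04·T) = 19.04 μm/a
  r_corr = 27.52 + 19.04 = 46.56 μm/a
ISO 9223 Table 2 (carbon steel): 25 < 46.6 ≤ 50 μm/a ⇒ C3

C3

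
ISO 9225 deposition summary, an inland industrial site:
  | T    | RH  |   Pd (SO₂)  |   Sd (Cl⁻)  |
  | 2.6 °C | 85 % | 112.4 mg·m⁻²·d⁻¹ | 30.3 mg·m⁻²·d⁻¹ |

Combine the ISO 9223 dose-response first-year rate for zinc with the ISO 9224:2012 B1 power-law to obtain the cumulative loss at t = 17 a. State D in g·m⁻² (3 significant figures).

D(17) = 299 g·m⁻²

zinc: f(T) = +0.038·(T−10) [T≤10 °C] = -0.2812
  SO₂ term: 0.0129·112.4^0.44·exp(0.046·85-0.2812) = 3.881
  Sd branch = 0.0175·Sd^0.57·e^(0.008·RH+0.085·T) = 0.3011 μm/a
  r_corr = 3.881 + 0.3011 = 4.182 μm/a
ISO 9224: D(t) = r_corr · t^b with b = 0.813 (zinc, B1)
  D(17) = 4.182 × 17^0.813 = 4.182 × 10.01 = 41.85 μm
  Mass loss = 41.85 μm × 7.14 g/cm³ = 298.8 g·m⁻²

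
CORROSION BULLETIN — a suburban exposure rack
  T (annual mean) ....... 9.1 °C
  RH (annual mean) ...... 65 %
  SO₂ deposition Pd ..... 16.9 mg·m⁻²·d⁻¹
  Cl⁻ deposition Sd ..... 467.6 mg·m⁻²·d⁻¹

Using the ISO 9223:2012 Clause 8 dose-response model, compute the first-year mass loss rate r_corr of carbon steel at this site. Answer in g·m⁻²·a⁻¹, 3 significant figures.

r_corr = 639 g·m⁻²·a⁻¹

carbon steel: T≤10 °C ⇒ hinge +0.150·(9.1−10) = -0.1350
  sulphur-dioxide contribution → 24.68 μm/a
  chloride contribution → 56.7 μm/a
  ⇒ r_corr(carbon steel) = 81.38 μm/a
Convert to mass loss: 81.38 μm/a × 7.85 g/cm³ = 638.9 g·m⁻²·a⁻¹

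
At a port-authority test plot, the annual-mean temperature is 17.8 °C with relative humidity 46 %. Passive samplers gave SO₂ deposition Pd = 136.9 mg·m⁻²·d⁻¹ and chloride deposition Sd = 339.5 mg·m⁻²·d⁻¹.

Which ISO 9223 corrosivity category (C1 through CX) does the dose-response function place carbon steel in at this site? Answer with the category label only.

C4

carbon steel: f(T) = -0.054·(T−10) [T>10 °C] = -0.4212
  SO₂ term: 1.77·136.9^0.52·exp(0.02·46-0.4212) = 37.63
  Sd branch = 0.102·Sd^0.62·e^(0.033·RH+0.04·T) = 35.17 μm/a
  r_corr = 37.63 + 35.17 = 72.8 μm/a
Category bounds: 50…80 μm/a bracket r_corr ⇒ C4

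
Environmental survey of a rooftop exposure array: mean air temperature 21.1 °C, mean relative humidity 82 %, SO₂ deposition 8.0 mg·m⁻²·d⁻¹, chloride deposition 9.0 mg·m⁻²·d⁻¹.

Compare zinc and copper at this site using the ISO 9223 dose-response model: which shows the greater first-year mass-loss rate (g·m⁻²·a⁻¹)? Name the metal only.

zinc: temperature factor f = -0.071·(11.1) = -0.7881
  sulphur-dioxide contribution → 0.6366 μm/a
  chloride contribution → 0.7092 μm/a
  ⇒ r_corr(zinc) = 1.346 μm/a
  mass loss = 1.346 μm/a × 7.14 g/cm³ = 9.609 g·m⁻²·a⁻¹
copper: f(T) = -0.080·(T−10) [T>10 °C] = -0.8880
  sulphur-dioxide contribution → 0.4727 μm/a
  chloride contribution → 0.9987 μm/a
  ⇒ r_corr(copper) = 1.471 μm/a
  mass loss = 1.471 μm/a × 8.96 g/cm³ = 13.18 g·m⁻²·a⁻¹
Ordering by g·m⁻²·a⁻¹: copper (13.2) > zinc (9.61)

copper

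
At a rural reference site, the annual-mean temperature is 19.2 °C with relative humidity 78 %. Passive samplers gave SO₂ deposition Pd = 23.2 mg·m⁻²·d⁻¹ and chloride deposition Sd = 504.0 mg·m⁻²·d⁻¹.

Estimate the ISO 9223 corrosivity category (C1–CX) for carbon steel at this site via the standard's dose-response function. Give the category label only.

C5

carbon steel: f(T) = -0.054·(T−10) [T>10 °C] = -0.4968
  Pd branch = 1.77·Pd^0.52·e^(0.02·RH+f) = 26.29 μm/a
  Cl⁻ term: 0.102·504.0^0.62·exp(0.033·78+0.04·19.2) = 136.6
  sum: 26.29 + 136.6 → r_corr = 162.9 μm/a
Category bounds: 80…200 μm/a bracket r_corr ⇒ C5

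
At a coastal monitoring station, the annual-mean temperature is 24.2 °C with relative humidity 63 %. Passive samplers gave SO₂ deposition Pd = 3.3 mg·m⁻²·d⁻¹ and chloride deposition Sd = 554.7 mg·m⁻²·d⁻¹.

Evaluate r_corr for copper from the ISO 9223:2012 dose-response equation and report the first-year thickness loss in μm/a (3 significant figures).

copper: f(T) = -0.080·(T−10) [T>10 °C] = -1.1360
  sulphur-dioxide contribution → 0.0955 μm/a
  chloride contribution → 1.785 μm/a
  total first-year rate 1.88 μm/a

r_corr = 1.88 μm/a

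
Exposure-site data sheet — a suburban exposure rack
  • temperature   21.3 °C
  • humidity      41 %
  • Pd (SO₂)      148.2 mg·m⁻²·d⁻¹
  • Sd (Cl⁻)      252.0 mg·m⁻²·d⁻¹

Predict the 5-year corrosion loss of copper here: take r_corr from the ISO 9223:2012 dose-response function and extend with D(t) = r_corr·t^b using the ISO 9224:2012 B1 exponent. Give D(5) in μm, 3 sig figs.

copper: T>10 °C ⇒ hinge -0.080·(21.3−10) = -0.9040
  Pd branch = 0.0053·Pd^0.26·e^(0.059·RH+f) = 0.08844 μm/a
  Cl⁻ term: 0.01025·252.0^0.27·exp(0.036·41+0.049·21.3) = 0.5668
  r_corr = 0.08844 + 0.5668 = 0.6552 μm/a
Long-term exponent b (ISO 9224 Table 2, B1) = 0.667
  D(5) = 0.6552 × 5^0.667 = 0.6552 × 2.926 = 1.917 μm

D(5) = 1.92 μm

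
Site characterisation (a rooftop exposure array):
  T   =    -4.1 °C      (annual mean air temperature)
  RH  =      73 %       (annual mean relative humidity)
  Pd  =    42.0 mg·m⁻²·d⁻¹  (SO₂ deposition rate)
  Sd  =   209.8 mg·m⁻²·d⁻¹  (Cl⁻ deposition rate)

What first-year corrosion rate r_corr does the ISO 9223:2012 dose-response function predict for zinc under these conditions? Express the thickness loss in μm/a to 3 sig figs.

r_corr = 1.59 μm/a

zinc: temperature factor f = +0.038·(-14.1) = -0.5358
  sulphur-dioxide contribution → 1.123 μm/a
  chloride contribution → 0.4664 μm/a
  ⇒ r_corr(zinc) = 1.59 μm/a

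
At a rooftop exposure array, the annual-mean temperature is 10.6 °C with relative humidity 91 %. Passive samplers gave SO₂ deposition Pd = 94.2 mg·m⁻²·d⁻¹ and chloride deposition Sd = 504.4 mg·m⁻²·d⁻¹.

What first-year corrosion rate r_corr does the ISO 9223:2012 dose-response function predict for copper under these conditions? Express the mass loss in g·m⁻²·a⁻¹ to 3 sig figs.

copper: T>10 °C ⇒ hinge -0.080·(10.6−10) = -0.0480
  sulphur-dioxide contribution → 3.535 μm/a
  chloride contribution → 2.448 μm/a
  ⇒ r_corr(copper) = 5.983 μm/a
Convert to mass loss: 5.983 μm/a × 8.96 g/cm³ = 53.61 g·m⁻²·a⁻¹

r_corr = 53.6 g·m⁻²·a⁻¹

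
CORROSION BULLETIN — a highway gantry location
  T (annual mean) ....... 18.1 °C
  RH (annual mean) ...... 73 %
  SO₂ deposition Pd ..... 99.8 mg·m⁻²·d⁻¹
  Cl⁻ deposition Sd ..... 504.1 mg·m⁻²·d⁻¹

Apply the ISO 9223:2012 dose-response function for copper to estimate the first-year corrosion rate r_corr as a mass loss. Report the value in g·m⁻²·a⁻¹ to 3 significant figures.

r_corr = 22.7 g·m⁻²·a⁻¹

copper: T>10 °C ⇒ hinge -0.080·(18.1−10) = -0.6480
  SO₂ term: 0.0053·99.8^0.26·exp(0.059·73-0.6480) = 0.681
  Sd branch = 0.01025·Sd^0.27·e^(0.036·RH+0.049·T) = 1.849 μm/a
  r_corr = 0.681 + 1.849 = 2.53 μm/a
Convert to mass loss: 2.53 μm/a × 8.96 g/cm³ = 22.67 g·m⁻²·a⁻¹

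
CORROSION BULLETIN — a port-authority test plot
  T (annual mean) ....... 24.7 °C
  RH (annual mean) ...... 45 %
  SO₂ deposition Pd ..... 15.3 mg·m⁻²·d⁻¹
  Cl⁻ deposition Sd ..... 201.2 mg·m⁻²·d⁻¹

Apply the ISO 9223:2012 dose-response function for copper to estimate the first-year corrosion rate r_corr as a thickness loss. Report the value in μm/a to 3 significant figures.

copper: f(T) = -0.080·(T−10) [T>10 °C] = -1.1760
  sulphur-dioxide contribution → 0.04727 μm/a
  chloride contribution → 0.7276 μm/a
  ⇒ r_corr(copper) = 0.7749 μm/a

r_corr = 0.775 μm/a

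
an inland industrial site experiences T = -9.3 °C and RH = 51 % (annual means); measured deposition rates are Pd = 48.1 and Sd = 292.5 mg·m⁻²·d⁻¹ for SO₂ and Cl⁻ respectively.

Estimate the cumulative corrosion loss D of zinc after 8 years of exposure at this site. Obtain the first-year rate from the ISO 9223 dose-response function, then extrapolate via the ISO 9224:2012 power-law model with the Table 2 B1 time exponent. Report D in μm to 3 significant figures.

D(8) = 3.58 μm

zinc: temperature factor f = +0.038·(-19.3) = -0.7334
  Pd branch = 0.0129·Pd^0.44·e^(0.046·RH+f) = 0.3557 μm/a
  Sd branch = 0.0175·Sd^0.57·e^(0.008·RH+0.085·T) = 0.3038 μm/a
  sum: 0.3557 + 0.3038 → r_corr = 0.6595 μm/a
Long-term exponent b (ISO 9224 Table 2, B1) = 0.813
  D(8) = 0.6595 × 8^0.813 = 0.6595 × 5.423 = 3.576 μm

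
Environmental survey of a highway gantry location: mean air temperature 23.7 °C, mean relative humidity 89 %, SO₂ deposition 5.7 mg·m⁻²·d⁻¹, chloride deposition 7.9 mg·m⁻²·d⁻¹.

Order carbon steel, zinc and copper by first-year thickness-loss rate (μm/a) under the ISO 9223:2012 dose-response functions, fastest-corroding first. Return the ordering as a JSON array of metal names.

carbon steel: f(T) = -0.054·(T−10) [T>10 °C] = -0.7398
  SO₂ term: 1.77·5.7^0.52·exp(0.02·89-0.7398) = 12.38
  Cl⁻ term: 0.102·7.9^0.62·exp(0.033·89+0.04·23.7) = 17.88
  r_corr = 12.38 + 17.88 = 30.26 μm/a
zinc: f(T) = -0.071·(T−10) [T>10 °C] = -0.9727
  Pd branch = 0.0129·Pd^0.44·e^(0.046·RH+f) = 0.6291 μm/a
  Sd branch = 0.0175·Sd^0.57·e^(0.008·RH+0.085·T) = 0.8685 μm/a
  r_corr = 0.6291 + 0.8685 = 1.498 μm/a
copper: temperature factor f = -0.080·(13.7) = -1.0960
  SO₂ term: 0.0053·5.7^0.26·exp(0.059·89-1.0960) = 0.5312
  Cl⁻ term: 0.01025·7.9^0.27·exp(0.036·89+0.049·23.7) = 1.409
  sum: 0.5312 + 1.409 → r_corr = 1.94 μm/a
Ordering by μm/a: carbon steel (30.3) > copper (1.94) > zinc (1.5)

["carbon steel", "copper", "zinc"]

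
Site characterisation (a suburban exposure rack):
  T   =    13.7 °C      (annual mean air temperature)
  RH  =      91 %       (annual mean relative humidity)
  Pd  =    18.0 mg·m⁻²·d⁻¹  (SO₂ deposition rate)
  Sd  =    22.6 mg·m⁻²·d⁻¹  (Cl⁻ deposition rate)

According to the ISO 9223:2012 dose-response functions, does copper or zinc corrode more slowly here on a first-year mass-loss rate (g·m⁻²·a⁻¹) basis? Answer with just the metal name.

copper: f(T) = -0.080·(T−10) [T>10 °C] = -0.2960
  Pd branch = 0.0053·Pd^0.26·e^(0.059·RH+f) = 1.794 μm/a
  Sd branch = 0.01025·Sd^0.27·e^(0.036·RH+0.049·T) = 1.232 μm/a
  r_corr = 1.794 + 1.232 = 3.026 μm/a
  mass loss = 3.026 μm/a × 8.96 g/cm³ = 27.11 g·m⁻²·a⁻¹
zinc: f(T) = -0.071·(T−10) [T>10 °C] = -0.2627
  SO₂ term: 0.0129·18.0^0.44·exp(0.046·91-0.2627) = 2.327
  Cl⁻ term: 0.0175·22.6^0.57·exp(0.008·91+0.085·13.7) = 0.6867
  r_corr = 2.327 + 0.6867 = 3.014 μm/a
  mass loss = 3.014 μm/a × 7.14 g/cm³ = 21.52 g·m⁻²·a⁻¹
Ordering by g·m⁻²·a⁻¹: copper (27.1) > zinc (21.5)

zinc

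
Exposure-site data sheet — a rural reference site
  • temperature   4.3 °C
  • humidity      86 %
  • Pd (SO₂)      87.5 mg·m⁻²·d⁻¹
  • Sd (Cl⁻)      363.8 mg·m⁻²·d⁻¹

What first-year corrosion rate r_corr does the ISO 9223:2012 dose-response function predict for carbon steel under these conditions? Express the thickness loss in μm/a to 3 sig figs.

carbon steel: f(T) = +0.150·(T−10) [T≤10 °C] = -0.8550
  sulphur-dioxide contribution → 43 μm/a
  chloride contribution → 80.09 μm/a
  ⇒ r_corr(carbon steel) = 123.1 μm/a

r_corr = 123 μm/a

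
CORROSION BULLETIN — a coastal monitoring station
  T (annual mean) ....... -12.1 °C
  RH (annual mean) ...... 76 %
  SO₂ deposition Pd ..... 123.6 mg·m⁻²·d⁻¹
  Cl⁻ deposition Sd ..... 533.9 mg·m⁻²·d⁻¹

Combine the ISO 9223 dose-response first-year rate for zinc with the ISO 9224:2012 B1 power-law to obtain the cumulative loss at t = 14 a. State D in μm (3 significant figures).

zinc: T≤10 °C ⇒ hinge +0.038·(-12.1−10) = -0.8398
  Pd branch = 0.0129·Pd^0.44·e^(0.046·RH+f) = 1.53 μm/a
  Cl⁻ term: 0.0175·533.9^0.57·exp(0.008·76+0.085·-12.1) = 0.4122
  r_corr = 1.53 + 0.4122 = 1.942 μm/a
Power-law: D(14) = r_corr · 14^0.813
  D(14) = 1.942 × 14^0.813 = 1.942 × 8.547 = 16.6 μm

D(14) = 16.6 μm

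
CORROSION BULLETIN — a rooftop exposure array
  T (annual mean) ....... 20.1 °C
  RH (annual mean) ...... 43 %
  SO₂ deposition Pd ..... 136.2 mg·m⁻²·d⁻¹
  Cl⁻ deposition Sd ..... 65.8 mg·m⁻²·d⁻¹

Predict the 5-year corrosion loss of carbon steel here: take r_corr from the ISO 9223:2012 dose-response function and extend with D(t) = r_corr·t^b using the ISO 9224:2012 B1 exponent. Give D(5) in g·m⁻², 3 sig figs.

carbon steel: temperature factor f = -0.054·(10.1) = -0.5454
  SO₂ term: 1.77·136.2^0.52·exp(0.02·43-0.5454) = 31.22
  Sd branch = 0.102·Sd^0.62·e^(0.033·RH+0.04·T) = 12.63 μm/a
  r_corr = 31.22 + 12.63 = 43.84 μm/a
Power-law: D(5) = r_corr · 5^0.523
  D(5) = 43.84 × 5^0.523 = 43.84 × 2.32 = 101.7 μm
  Mass loss = 101.7 μm × 7.85 g/cm³ = 798.6 g·m⁻²

D(5) = 799 g·m⁻²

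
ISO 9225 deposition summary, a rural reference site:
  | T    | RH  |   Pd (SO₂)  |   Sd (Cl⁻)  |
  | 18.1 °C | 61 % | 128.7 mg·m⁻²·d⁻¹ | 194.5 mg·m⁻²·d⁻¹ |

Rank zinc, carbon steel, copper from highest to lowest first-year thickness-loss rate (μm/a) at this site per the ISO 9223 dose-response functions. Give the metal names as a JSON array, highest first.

["carbon steel", "zinc", "copper"]

zinc: f(T) = -0.071·(T−10) [T>10 °C] = -0.5751
  sulphur-dioxide contribution → 1.018 μm/a
  chloride contribution → 2.678 μm/a
  ⇒ r_corr(zinc) = 3.696 μm/a
carbon steel: T>10 °C ⇒ hinge -0.054·(18.1−10) = -0.4374
  sulphur-dioxide contribution → 48.4 μm/a
  chloride contribution → 41.34 μm/a
  total first-year rate 89.74 μm/a
copper: T>10 °C ⇒ hinge -0.080·(18.1−10) = -0.6480
  sulphur-dioxide contribution → 0.3584 μm/a
  chloride contribution → 0.9282 μm/a
  ⇒ r_corr(copper) = 1.287 μm/a
Ordering by μm/a: carbon steel (89.7) > zinc (3.7) > copper (1.29)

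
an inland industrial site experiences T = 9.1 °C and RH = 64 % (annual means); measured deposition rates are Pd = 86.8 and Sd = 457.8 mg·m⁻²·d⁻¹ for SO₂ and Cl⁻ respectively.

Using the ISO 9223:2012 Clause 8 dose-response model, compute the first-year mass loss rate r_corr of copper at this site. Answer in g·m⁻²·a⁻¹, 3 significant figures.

copper: f(T) = +0.126·(T−10) [T≤10 °C] = -0.1134
  sulphur-dioxide contribution → 0.6591 μm/a
  chloride contribution → 0.8382 μm/a
  total first-year rate 1.497 μm/a
Convert to mass loss: 1.497 μm/a × 8.96 g/cm³ = 13.42 g·m⁻²·a⁻¹

r_corr = 13.4 g·m⁻²·a⁻¹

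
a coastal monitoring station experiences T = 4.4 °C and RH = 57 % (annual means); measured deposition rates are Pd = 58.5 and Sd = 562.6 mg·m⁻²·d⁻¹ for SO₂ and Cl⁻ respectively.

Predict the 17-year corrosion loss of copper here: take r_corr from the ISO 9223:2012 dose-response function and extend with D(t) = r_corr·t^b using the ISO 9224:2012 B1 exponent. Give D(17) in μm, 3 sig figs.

D(17) = 5.06 μm

copper: temperature factor f = +0.126·(-5.6) = -0.7056
  Pd branch = 0.0053·Pd^0.26·e^(0.059·RH+f) = 0.2177 μm/a
  Cl⁻ term: 0.01025·562.6^0.27·exp(0.036·57+0.049·4.4) = 0.5471
  sum: 0.2177 + 0.5471 → r_corr = 0.7648 μm/a
Power-law: D(17) = r_corr · 17^0.667
  D(17) = 0.7648 × 17^0.667 = 0.7648 × 6.618 = 5.061 μm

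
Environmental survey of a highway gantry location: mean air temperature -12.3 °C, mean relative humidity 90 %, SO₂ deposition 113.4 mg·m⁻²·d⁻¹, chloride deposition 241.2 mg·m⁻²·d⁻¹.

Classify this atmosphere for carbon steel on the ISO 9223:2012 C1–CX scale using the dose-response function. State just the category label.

carbon steel: temperature factor f = +0.150·(-22.3) = -3.3450
  sulphur-dioxide contribution → 4.42 μm/a
  chloride contribution → 36.46 μm/a
  ⇒ r_corr(carbon steel) = 40.88 μm/a
Category bounds: 25…50 μm/a bracket r_corr ⇒ C3

C3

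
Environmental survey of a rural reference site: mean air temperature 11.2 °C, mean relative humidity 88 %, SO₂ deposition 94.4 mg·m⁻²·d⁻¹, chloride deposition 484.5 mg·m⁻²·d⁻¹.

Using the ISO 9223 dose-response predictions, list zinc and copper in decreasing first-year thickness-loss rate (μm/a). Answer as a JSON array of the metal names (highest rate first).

zinc: temperature factor f = -0.071·(1.2) = -0.0852
  sulphur-dioxide contribution → 5.019 μm/a
  chloride contribution → 3.111 μm/a
  ⇒ r_corr(zinc) = 8.129 μm/a
copper: temperature factor f = -0.080·(1.2) = -0.0960
  sulphur-dioxide contribution → 2.824 μm/a
  chloride contribution → 2.238 μm/a
  total first-year rate 5.063 μm/a
Ordering by μm/a: zinc (8.13) > copper (5.06)

["zinc", "copper"]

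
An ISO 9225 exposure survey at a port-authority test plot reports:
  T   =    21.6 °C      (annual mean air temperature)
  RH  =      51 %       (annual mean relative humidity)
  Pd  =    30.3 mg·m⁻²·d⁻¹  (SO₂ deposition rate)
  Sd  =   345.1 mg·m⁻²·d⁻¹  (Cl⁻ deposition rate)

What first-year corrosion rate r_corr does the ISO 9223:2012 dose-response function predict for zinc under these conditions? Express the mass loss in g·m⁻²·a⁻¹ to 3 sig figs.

r_corr = 34.8 g·m⁻²·a⁻¹

zinc: temperature factor f = -0.071·(11.6) = -0.8236
  sulphur-dioxide contribution → 0.2652 μm/a
  chloride contribution → 4.616 μm/a
  total first-year rate 4.881 μm/a
Convert to mass loss: 4.881 μm/a × 7.14 g/cm³ = 34.85 g·m⁻²·a⁻¹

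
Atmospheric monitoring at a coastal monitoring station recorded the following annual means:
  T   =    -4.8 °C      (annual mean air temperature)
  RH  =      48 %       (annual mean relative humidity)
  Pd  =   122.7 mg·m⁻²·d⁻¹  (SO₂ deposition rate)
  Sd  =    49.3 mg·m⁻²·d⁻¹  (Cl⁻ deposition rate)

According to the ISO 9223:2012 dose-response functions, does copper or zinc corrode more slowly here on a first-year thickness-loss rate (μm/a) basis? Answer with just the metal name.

copper

copper: temperature factor f = +0.126·(-14.8) = -1.8648
  Pd branch = 0.0053·Pd^0.26·e^(0.059·RH+f) = 0.04869 μm/a
  Cl⁻ term: 0.01025·49.3^0.27·exp(0.036·48+0.049·-4.8) = 0.1306
  r_corr = 0.04869 + 0.1306 = 0.1793 μm/a
zinc: f(T) = +0.038·(T−10) [T≤10 °C] = -0.5624
  Pd branch = 0.0129·Pd^0.44·e^(0.046·RH+f) = 0.5551 μm/a
  Cl⁻ term: 0.0175·49.3^0.57·exp(0.008·48+0.085·-4.8) = 0.1576
  sum: 0.5551 + 0.1576 → r_corr = 0.7127 μm/a
Ordering by μm/a: zinc (0.713) > copper (0.179)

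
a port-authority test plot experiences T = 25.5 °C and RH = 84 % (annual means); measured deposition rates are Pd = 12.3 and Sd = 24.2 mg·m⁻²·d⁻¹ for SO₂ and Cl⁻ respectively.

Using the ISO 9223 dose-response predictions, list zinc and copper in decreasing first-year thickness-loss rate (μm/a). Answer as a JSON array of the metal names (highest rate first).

["zinc", "copper"]

zinc: f(T) = -0.071·(T−10) [T>10 °C] = -1.1005
  Pd branch = 0.0129·Pd^0.44·e^(0.046·RH+f) = 0.6171 μm/a
  Sd branch = 0.0175·Sd^0.57·e^(0.008·RH+0.085·T) = 1.841 μm/a
  r_corr = 0.6171 + 1.841 = 2.458 μm/a
copper: temperature factor f = -0.080·(15.5) = -1.2400
  SO₂ term: 0.0053·12.3^0.26·exp(0.059·84-1.2400) = 0.4183
  Cl⁻ term: 0.01025·24.2^0.27·exp(0.036·84+0.049·25.5) = 1.739
  r_corr = 0.4183 + 1.739 = 2.157 μm/a
Ordering by μm/a: zinc (2.46) > copper (2.16)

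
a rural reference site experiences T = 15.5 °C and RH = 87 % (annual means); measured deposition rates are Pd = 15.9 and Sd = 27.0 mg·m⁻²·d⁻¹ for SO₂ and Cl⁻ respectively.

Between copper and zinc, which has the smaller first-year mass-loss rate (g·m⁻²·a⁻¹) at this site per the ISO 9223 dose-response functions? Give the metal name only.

copper: temperature factor f = -0.080·(5.5) = -0.4400
  SO₂ term: 0.0053·15.9^0.26·exp(0.059·87-0.4400) = 1.188
  Cl⁻ term: 0.01025·27.0^0.27·exp(0.036·87+0.049·15.5) = 1.223
  sum: 1.188 + 1.223 → r_corr = 2.41 μm/a
  mass loss = 2.41 μm/a × 8.96 g/cm³ = 21.6 g·m⁻²·a⁻¹
zinc: f(T) = -0.071·(T−10) [T>10 °C] = -0.3905
  Pd branch = 0.0129·Pd^0.44·e^(0.046·RH+f) = 1.613 μm/a
  Sd branch = 0.0175·Sd^0.57·e^(0.008·RH+0.085·T) = 0.8578 μm/a
  r_corr = 1.613 + 0.8578 = 2.471 μm/a
  mass loss = 2.471 μm/a × 7.14 g/cm³ = 17.64 g·m⁻²·a⁻¹
Ordering by g·m⁻²·a⁻¹: copper (21.6) > zinc (17.6)

zinc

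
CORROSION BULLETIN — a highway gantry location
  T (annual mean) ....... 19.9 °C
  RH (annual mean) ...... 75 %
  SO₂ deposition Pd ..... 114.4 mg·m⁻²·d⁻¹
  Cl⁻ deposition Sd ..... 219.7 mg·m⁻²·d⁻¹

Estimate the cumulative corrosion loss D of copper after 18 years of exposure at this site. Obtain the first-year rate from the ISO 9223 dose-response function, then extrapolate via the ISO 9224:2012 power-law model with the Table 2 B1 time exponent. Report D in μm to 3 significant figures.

copper: T>10 °C ⇒ hinge -0.080·(19.9−10) = -0.7920
  Pd branch = 0.0053·Pd^0.26·e^(0.059·RH+f) = 0.6875 μm/a
  Cl⁻ term: 0.01025·219.7^0.27·exp(0.036·75+0.049·19.9) = 1.734
  r_corr = 0.6875 + 1.734 = 2.422 μm/a
ISO 9224: D(t) = r_corr · t^b with b = 0.667 (copper, B1)
  D(18) = 2.422 × 18^0.667 = 2.422 × 6.875 = 16.65 μm

D(18) = 16.6 μm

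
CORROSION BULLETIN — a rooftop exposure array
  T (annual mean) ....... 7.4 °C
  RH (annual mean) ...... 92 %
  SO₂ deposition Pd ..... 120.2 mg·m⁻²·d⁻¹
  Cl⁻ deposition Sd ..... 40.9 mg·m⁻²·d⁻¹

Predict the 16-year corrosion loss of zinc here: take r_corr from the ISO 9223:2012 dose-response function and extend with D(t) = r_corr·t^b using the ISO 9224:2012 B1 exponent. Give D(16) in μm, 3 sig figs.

zinc: temperature factor f = +0.038·(-2.6) = -0.0988
  Pd branch = 0.0129·Pd^0.44·e^(0.046·RH+f) = 6.619 μm/a
  Sd branch = 0.0175·Sd^0.57·e^(0.008·RH+0.085·T) = 0.5682 μm/a
  r_corr = 6.619 + 0.5682 = 7.187 μm/a
Long-term exponent b (ISO 9224 Table 2, B1) = 0.813
  D(16) = 7.187 × 16^0.813 = 7.187 × 9.527 = 68.47 μm

D(16) = 68.5 μm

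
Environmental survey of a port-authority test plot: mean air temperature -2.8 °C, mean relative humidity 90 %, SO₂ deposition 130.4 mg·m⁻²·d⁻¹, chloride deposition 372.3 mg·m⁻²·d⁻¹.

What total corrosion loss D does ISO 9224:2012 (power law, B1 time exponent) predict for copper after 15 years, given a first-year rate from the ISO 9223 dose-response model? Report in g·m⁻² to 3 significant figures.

copper: f(T) = +0.126·(T−10) [T≤10 °C] = -1.6128
  SO₂ term: 0.0053·130.4^0.26·exp(0.059·90-1.6128) = 0.7584
  Cl⁻ term: 0.01025·372.3^0.27·exp(0.036·90+0.049·-2.8) = 1.128
  sum: 0.7584 + 1.128 → r_corr = 1.887 μm/a
Power-law: D(15) = r_corr · 15^0.667
  D(15) = 1.887 × 15^0.667 = 1.887 × 6.088 = 11.49 μm
  Mass loss = 11.49 μm × 8.96 g/cm³ = 102.9 g·m⁻²

D(15) = 103 g·m⁻²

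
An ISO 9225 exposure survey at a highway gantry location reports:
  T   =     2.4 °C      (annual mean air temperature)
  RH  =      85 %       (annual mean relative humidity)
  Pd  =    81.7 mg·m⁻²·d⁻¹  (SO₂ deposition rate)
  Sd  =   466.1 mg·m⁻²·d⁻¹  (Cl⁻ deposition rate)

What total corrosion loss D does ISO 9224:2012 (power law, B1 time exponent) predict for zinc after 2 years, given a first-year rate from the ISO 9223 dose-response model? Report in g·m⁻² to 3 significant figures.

zinc: T≤10 °C ⇒ hinge +0.038·(2.4−10) = -0.2888
  SO₂ term: 0.0129·81.7^0.44·exp(0.046·85-0.2888) = 3.347
  Cl⁻ term: 0.0175·466.1^0.57·exp(0.008·85+0.085·2.4) = 1.406
  r_corr = 3.347 + 1.406 = 4.753 μm/a
Power-law: D(2) = r_corr · 2^0.813
  D(2) = 4.753 × 2^0.813 = 4.753 × 1.757 = 8.35 μm
  Mass loss = 8.35 μm × 7.14 g/cm³ = 59.62 g·m⁻²

D(2) = 59.6 g·m⁻²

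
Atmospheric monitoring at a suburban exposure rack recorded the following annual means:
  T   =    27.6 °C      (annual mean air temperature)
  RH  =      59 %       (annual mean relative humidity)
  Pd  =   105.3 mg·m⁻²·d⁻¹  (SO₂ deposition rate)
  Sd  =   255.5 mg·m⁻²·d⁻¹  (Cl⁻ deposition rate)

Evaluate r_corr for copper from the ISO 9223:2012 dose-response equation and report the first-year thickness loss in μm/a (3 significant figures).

copper: T>10 °C ⇒ hinge -0.080·(27.6−10) = -1.4080
  Pd branch = 0.0053·Pd^0.26·e^(0.059·RH+f) = 0.1414 μm/a
  Sd branch = 0.01025·Sd^0.27·e^(0.036·RH+0.049·T) = 1.481 μm/a
  r_corr = 0.1414 + 1.481 = 1.622 μm/a

r_corr = 1.62 μm/a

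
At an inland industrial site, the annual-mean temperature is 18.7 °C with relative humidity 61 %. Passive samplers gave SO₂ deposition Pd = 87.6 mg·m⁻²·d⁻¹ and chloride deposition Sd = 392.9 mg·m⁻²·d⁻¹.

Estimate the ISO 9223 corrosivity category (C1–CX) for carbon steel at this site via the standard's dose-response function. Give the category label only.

C5

carbon steel: temperature factor f = -0.054·(8.7) = -0.4698
  sulphur-dioxide contribution → 38.36 μm/a
  chloride contribution → 65.49 μm/a
  total first-year rate 103.8 μm/a
Category bounds: 80…200 μm/a bracket r_corr ⇒ C5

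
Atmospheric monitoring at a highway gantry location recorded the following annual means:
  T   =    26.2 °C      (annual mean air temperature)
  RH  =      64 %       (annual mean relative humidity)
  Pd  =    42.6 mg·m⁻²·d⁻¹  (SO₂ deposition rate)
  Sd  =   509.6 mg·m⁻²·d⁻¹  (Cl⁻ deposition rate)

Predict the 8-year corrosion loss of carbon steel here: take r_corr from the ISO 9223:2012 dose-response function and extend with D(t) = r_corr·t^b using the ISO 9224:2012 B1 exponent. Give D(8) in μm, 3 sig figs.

D(8) = 396 μm

carbon steel: f(T) = -0.054·(T−10) [T>10 °C] = -0.8748
  Pd branch = 1.77·Pd^0.52·e^(0.02·RH+f) = 18.67 μm/a
  Cl⁻ term: 0.102·509.6^0.62·exp(0.033·64+0.04·26.2) = 114.7
  r_corr = 18.67 + 114.7 = 133.3 μm/a
ISO 9224: D(t) = r_corr · t^b with b = 0.523 (carbon steel, B1)
  D(8) = 133.3 × 8^0.523 = 133.3 × 2.967 = 395.6 μm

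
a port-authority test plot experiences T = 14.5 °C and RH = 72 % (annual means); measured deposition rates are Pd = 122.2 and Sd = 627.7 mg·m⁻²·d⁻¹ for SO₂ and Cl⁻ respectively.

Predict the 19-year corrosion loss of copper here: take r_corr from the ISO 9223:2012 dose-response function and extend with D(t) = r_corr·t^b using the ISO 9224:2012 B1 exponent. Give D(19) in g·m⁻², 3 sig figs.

D(19) = 159 g·m⁻²

copper: f(T) = -0.080·(T−10) [T>10 °C] = -0.3600
  sulphur-dioxide contribution → 0.9025 μm/a
  chloride contribution → 1.586 μm/a
  total first-year rate 2.489 μm/a
Power-law: D(19) = r_corr · 19^0.667
  D(19) = 2.489 × 19^0.667 = 2.489 × 7.127 = 17.74 μm
  Mass loss = 17.74 μm × 8.96 g/cm³ = 158.9 g·m⁻²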